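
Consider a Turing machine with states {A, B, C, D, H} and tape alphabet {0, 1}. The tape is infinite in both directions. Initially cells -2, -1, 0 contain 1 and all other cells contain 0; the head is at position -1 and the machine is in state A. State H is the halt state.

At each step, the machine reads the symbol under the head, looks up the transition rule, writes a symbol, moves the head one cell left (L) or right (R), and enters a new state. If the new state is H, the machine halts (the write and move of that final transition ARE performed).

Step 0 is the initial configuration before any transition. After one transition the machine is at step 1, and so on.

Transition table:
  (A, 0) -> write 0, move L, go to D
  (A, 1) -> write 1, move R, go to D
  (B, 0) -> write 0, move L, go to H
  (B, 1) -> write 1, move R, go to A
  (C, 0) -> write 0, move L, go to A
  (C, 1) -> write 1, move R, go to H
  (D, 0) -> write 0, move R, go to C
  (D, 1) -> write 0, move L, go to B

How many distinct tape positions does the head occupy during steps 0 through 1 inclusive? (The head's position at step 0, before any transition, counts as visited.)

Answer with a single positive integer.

Step 1: in state A at pos -1, read 1 -> (A,1)->write 1,move R,goto D. Now: state=D, head=0, tape[-3..1]=01110 (head:    ^)
Head positions at steps 0..1: starting at -1, distinct positions visited = {-1, 0} -> 2 position(s)

Answer: 2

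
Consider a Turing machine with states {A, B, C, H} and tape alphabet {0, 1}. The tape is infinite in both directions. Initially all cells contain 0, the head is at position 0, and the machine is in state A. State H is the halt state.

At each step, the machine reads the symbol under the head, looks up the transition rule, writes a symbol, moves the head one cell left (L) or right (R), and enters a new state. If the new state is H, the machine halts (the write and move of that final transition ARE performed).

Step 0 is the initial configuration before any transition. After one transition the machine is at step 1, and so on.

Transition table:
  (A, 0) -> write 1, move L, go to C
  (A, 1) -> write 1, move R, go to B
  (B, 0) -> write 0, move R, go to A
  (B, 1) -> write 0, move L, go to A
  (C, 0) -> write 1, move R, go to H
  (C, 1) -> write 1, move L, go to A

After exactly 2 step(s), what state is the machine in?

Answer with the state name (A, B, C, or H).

Step 1: in state A at pos 0, read 0 -> (A,0)->write 1,move L,goto C. Now: state=C, head=-1, tape[-2..1]=0010 (head:  ^)
Step 2: in state C at pos -1, read 0 -> (C,0)->write 1,move R,goto H. Now: state=H, head=0, tape[-2..1]=0110 (head:   ^)

Answer: H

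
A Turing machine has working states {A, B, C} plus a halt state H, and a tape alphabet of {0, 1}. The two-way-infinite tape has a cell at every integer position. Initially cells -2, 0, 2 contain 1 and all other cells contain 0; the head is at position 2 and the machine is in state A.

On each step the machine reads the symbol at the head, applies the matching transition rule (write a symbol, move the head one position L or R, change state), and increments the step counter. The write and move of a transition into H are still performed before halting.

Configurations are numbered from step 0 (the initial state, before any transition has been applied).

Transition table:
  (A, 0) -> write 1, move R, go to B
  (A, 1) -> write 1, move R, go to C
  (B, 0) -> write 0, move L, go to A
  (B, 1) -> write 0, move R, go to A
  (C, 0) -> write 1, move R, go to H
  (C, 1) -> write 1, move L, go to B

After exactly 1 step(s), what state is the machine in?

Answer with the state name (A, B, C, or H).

Answer: C

Derivation:
Step 1: in state A at pos 2, read 1 -> (A,1)->write 1,move R,goto C. Now: state=C, head=3, tape[-3..4]=01010100 (head:       ^)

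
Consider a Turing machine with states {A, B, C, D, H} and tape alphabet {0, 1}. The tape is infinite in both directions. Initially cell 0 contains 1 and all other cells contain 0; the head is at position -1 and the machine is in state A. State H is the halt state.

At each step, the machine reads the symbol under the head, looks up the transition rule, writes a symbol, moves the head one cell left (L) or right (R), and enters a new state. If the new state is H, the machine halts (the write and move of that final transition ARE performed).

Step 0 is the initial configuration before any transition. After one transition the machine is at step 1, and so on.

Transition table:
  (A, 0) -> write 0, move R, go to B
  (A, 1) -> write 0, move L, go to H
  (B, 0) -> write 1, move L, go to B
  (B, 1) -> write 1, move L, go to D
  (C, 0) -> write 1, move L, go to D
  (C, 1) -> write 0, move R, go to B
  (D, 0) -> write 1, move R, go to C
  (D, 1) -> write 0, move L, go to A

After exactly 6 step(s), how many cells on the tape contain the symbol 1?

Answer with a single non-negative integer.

Answer: 3

Derivation:
Step 1: in state A at pos -1, read 0 -> (A,0)->write 0,move R,goto B. Now: state=B, head=0, tape[-2..1]=0010 (head:   ^)
Step 2: in state B at pos 0, read 1 -> (B,1)->write 1,move L,goto D. Now: state=D, head=-1, tape[-2..1]=0010 (head:  ^)
Step 3: in state D at pos -1, read 0 -> (D,0)->write 1,move R,goto C. Now: state=C, head=0, tape[-2..1]=0110 (head:   ^)
Step 4: in state C at pos 0, read 1 -> (C,1)->write 0,move R,goto B. Now: state=B, head=1, tape[-2..2]=01000 (head:    ^)
Step 5: in state B at pos 1, read 0 -> (B,0)->write 1,move L,goto B. Now: state=B, head=0, tape[-2..2]=01010 (head:   ^)
Step 6: in state B at pos 0, read 0 -> (B,0)->write 1,move L,goto B. Now: state=B, head=-1, tape[-2..2]=01110 (head:  ^)
Cells containing 1 after step 6: {-1, 0, 1} -> 3 cell(s)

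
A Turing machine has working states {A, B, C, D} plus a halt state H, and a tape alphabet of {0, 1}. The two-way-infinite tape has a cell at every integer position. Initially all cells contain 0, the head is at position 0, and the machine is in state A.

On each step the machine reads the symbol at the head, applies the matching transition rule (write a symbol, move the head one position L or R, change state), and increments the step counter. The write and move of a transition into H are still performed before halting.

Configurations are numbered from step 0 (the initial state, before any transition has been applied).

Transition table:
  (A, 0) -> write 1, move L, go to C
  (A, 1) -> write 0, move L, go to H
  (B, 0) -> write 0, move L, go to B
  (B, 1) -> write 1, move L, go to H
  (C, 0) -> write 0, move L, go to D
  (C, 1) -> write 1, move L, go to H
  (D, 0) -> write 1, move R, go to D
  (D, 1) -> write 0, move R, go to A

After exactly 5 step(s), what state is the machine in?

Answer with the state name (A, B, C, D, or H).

Answer: A

Derivation:
Step 1: in state A at pos 0, read 0 -> (A,0)->write 1,move L,goto C. Now: state=C, head=-1, tape[-2..1]=0010 (head:  ^)
Step 2: in state C at pos -1, read 0 -> (C,0)->write 0,move L,goto D. Now: state=D, head=-2, tape[-3..1]=00010 (head:  ^)
Step 3: in state D at pos -2, read 0 -> (D,0)->write 1,move R,goto D. Now: state=D, head=-1, tape[-3..1]=01010 (head:   ^)
Step 4: in state D at pos -1, read 0 -> (D,0)->write 1,move R,goto D. Now: state=D, head=0, tape[-3..1]=01110 (head:    ^)
Step 5: in state D at pos 0, read 1 -> (D,1)->write 0,move R,goto A. Now: state=A, head=1, tape[-3..2]=011000 (head:     ^)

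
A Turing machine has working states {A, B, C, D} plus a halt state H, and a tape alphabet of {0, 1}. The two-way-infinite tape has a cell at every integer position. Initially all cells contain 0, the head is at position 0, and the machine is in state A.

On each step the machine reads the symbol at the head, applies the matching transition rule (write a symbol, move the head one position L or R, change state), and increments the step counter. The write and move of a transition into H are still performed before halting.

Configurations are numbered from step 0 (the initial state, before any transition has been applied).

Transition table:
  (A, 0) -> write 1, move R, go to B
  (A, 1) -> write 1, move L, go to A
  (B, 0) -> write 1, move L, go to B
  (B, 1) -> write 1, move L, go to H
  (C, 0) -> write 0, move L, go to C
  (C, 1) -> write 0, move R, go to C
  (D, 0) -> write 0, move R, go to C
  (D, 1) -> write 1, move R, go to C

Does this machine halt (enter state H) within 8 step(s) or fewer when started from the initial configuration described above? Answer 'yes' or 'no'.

Answer: yes

Derivation:
Step 1: in state A at pos 0, read 0 -> (A,0)->write 1,move R,goto B. Now: state=B, head=1, tape[-1..2]=0100 (head:   ^)
Step 2: in state B at pos 1, read 0 -> (B,0)->write 1,move L,goto B. Now: state=B, head=0, tape[-1..2]=0110 (head:  ^)
Step 3: in state B at pos 0, read 1 -> (B,1)->write 1,move L,goto H. Now: state=H, head=-1, tape[-2..2]=00110 (head:  ^)
State H reached at step 3; 3 <= 8 -> yes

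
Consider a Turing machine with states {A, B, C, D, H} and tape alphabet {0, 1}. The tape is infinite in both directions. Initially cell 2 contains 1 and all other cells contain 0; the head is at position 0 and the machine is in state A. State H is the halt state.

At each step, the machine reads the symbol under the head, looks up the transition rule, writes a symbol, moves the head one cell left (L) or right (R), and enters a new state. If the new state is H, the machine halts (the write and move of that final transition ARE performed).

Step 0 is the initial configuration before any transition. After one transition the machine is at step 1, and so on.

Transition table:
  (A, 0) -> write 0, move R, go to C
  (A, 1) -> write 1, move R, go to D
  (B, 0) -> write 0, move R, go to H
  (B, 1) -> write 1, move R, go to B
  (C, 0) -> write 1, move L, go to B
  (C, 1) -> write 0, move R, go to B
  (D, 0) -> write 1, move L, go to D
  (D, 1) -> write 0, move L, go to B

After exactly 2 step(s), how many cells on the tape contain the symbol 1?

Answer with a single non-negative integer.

Step 1: in state A at pos 0, read 0 -> (A,0)->write 0,move R,goto C. Now: state=C, head=1, tape[-1..3]=00010 (head:   ^)
Step 2: in state C at pos 1, read 0 -> (C,0)->write 1,move L,goto B. Now: state=B, head=0, tape[-1..3]=00110 (head:  ^)
Cells containing 1 after step 2: {1, 2} -> 2 cell(s)

Answer: 2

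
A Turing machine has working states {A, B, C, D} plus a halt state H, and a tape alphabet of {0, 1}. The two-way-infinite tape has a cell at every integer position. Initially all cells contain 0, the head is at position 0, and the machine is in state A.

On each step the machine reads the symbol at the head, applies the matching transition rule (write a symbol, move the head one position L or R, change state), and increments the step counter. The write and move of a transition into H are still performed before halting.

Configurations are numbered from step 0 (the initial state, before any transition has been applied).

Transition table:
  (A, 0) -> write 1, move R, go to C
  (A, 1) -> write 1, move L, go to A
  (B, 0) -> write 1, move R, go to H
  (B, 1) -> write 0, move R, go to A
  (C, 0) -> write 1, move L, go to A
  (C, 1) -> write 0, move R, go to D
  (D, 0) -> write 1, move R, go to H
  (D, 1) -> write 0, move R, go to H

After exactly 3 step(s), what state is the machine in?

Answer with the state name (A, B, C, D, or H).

Step 1: in state A at pos 0, read 0 -> (A,0)->write 1,move R,goto C. Now: state=C, head=1, tape[-1..2]=0100 (head:   ^)
Step 2: in state C at pos 1, read 0 -> (C,0)->write 1,move L,goto A. Now: state=A, head=0, tape[-1..2]=0110 (head:  ^)
Step 3: in state A at pos 0, read 1 -> (A,1)->write 1,move L,goto A. Now: state=A, head=-1, tape[-2..2]=00110 (head:  ^)

Answer: A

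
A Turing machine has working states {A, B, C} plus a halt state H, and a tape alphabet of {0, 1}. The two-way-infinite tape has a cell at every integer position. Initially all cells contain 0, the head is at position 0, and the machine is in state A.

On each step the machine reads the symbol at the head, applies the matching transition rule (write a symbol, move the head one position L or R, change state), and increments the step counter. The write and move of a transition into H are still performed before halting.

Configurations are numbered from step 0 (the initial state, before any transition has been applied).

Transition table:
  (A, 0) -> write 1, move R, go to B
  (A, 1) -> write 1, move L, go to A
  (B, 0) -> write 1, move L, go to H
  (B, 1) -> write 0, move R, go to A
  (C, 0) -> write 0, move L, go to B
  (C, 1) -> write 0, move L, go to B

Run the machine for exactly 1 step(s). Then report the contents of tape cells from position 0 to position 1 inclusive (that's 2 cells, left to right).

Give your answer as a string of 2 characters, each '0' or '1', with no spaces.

Answer: 10

Derivation:
Step 1: in state A at pos 0, read 0 -> (A,0)->write 1,move R,goto B. Now: state=B, head=1, tape[-1..2]=0100 (head:   ^)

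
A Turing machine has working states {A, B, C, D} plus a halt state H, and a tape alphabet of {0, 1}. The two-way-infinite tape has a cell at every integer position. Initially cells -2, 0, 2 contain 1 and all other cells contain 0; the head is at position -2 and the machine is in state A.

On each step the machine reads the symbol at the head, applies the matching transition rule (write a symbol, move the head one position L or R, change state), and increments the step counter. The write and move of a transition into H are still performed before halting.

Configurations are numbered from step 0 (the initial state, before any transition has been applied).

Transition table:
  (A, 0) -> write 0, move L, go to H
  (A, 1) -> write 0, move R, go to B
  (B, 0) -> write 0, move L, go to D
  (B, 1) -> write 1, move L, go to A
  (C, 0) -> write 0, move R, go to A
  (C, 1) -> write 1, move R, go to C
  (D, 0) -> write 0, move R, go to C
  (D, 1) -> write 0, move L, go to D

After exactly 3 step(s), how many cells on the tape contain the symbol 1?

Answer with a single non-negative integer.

Step 1: in state A at pos -2, read 1 -> (A,1)->write 0,move R,goto B. Now: state=B, head=-1, tape[-3..3]=0001010 (head:   ^)
Step 2: in state B at pos -1, read 0 -> (B,0)->write 0,move L,goto D. Now: state=D, head=-2, tape[-3..3]=0001010 (head:  ^)
Step 3: in state D at pos -2, read 0 -> (D,0)->write 0,move R,goto C. Now: state=C, head=-1, tape[-3..3]=0001010 (head:   ^)
Cells containing 1 after step 3: {0, 2} -> 2 cell(s)

Answer: 2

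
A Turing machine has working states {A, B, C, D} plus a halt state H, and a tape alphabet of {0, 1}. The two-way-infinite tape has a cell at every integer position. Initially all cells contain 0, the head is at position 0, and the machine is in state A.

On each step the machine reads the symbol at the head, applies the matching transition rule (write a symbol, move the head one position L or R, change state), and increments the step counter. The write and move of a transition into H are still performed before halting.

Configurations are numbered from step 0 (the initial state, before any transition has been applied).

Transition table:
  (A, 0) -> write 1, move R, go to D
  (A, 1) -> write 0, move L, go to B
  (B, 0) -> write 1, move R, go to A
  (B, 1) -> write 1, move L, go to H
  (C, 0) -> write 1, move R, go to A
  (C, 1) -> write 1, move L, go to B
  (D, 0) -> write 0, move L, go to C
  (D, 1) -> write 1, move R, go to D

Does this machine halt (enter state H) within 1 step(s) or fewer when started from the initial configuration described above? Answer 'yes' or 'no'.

Step 1: in state A at pos 0, read 0 -> (A,0)->write 1,move R,goto D. Now: state=D, head=1, tape[-1..2]=0100 (head:   ^)
After 1 step(s): state = D (not H) -> not halted within 1 -> no

Answer: no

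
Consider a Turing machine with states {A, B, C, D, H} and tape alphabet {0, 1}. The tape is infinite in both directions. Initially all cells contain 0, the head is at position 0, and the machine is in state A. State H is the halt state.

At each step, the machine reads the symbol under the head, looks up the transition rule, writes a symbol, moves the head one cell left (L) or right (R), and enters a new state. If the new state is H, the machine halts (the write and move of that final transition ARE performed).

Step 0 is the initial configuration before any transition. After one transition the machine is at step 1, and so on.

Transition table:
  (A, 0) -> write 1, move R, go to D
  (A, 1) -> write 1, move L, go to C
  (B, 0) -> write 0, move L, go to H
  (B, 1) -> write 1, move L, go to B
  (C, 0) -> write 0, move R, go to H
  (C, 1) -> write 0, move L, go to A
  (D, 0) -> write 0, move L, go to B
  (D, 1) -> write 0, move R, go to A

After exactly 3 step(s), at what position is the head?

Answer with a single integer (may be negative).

Answer: -1

Derivation:
Step 1: in state A at pos 0, read 0 -> (A,0)->write 1,move R,goto D. Now: state=D, head=1, tape[-1..2]=0100 (head:   ^)
Step 2: in state D at pos 1, read 0 -> (D,0)->write 0,move L,goto B. Now: state=B, head=0, tape[-1..2]=0100 (head:  ^)
Step 3: in state B at pos 0, read 1 -> (B,1)->write 1,move L,goto B. Now: state=B, head=-1, tape[-2..2]=00100 (head:  ^)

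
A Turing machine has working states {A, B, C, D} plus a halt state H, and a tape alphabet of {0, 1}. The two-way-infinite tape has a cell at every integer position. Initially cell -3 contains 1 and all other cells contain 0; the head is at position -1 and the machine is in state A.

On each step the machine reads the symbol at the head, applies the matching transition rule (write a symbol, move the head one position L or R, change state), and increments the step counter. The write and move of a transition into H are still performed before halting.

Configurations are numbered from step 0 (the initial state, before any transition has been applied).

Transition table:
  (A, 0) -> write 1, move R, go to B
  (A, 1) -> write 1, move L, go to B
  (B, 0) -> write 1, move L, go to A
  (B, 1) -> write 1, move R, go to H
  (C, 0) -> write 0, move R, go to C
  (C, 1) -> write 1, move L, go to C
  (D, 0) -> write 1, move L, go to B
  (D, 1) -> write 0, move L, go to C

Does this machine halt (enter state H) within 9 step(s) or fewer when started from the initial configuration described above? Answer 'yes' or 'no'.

Answer: yes

Derivation:
Step 1: in state A at pos -1, read 0 -> (A,0)->write 1,move R,goto B. Now: state=B, head=0, tape[-4..1]=010100 (head:     ^)
Step 2: in state B at pos 0, read 0 -> (B,0)->write 1,move L,goto A. Now: state=A, head=-1, tape[-4..1]=010110 (head:    ^)
Step 3: in state A at pos -1, read 1 -> (A,1)->write 1,move L,goto B. Now: state=B, head=-2, tape[-4..1]=010110 (head:   ^)
Step 4: in state B at pos -2, read 0 -> (B,0)->write 1,move L,goto A. Now: state=A, head=-3, tape[-4..1]=011110 (head:  ^)
Step 5: in state A at pos -3, read 1 -> (A,1)->write 1,move L,goto B. Now: state=B, head=-4, tape[-5..1]=0011110 (head:  ^)
Step 6: in state B at pos -4, read 0 -> (B,0)->write 1,move L,goto A. Now: state=A, head=-5, tape[-6..1]=00111110 (head:  ^)
Step 7: in state A at pos -5, read 0 -> (A,0)->write 1,move R,goto B. Now: state=B, head=-4, tape[-6..1]=01111110 (head:   ^)
Step 8: in state B at pos -4, read 1 -> (B,1)->write 1,move R,goto H. Now: state=H, head=-3, tape[-6..1]=01111110 (head:    ^)
State H reached at step 8; 8 <= 9 -> yes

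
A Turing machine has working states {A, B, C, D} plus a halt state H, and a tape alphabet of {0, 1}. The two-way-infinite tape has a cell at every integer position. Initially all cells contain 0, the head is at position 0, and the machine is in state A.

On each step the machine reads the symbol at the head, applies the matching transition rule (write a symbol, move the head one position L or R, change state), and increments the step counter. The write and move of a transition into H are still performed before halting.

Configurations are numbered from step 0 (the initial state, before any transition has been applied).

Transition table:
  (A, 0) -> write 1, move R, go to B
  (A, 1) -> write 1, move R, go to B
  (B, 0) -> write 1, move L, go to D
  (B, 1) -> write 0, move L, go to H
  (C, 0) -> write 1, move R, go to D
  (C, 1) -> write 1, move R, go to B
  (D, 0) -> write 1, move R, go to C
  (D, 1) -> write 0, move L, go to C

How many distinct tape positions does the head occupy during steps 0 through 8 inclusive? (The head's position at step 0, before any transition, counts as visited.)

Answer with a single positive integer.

Answer: 4

Derivation:
Step 1: in state A at pos 0, read 0 -> (A,0)->write 1,move R,goto B. Now: state=B, head=1, tape[-1..2]=0100 (head:   ^)
Step 2: in state B at pos 1, read 0 -> (B,0)->write 1,move L,goto D. Now: state=D, head=0, tape[-1..2]=0110 (head:  ^)
Step 3: in state D at pos 0, read 1 -> (D,1)->write 0,move L,goto C. Now: state=C, head=-1, tape[-2..2]=00010 (head:  ^)
Step 4: in state C at pos -1, read 0 -> (C,0)->write 1,move R,goto D. Now: state=D, head=0, tape[-2..2]=01010 (head:   ^)
Step 5: in state D at pos 0, read 0 -> (D,0)->write 1,move R,goto C. Now: state=C, head=1, tape[-2..2]=01110 (head:    ^)
Step 6: in state C at pos 1, read 1 -> (C,1)->write 1,move R,goto B. Now: state=B, head=2, tape[-2..3]=011100 (head:     ^)
Step 7: in state B at pos 2, read 0 -> (B,0)->write 1,move L,goto D. Now: state=D, head=1, tape[-2..3]=011110 (head:    ^)
Step 8: in state D at pos 1, read 1 -> (D,1)->write 0,move L,goto C. Now: state=C, head=0, tape[-2..3]=011010 (head:   ^)
Head positions at steps 0..8: starting at 0, distinct positions visited = {-1, 0, 1, 2} -> 4 position(s)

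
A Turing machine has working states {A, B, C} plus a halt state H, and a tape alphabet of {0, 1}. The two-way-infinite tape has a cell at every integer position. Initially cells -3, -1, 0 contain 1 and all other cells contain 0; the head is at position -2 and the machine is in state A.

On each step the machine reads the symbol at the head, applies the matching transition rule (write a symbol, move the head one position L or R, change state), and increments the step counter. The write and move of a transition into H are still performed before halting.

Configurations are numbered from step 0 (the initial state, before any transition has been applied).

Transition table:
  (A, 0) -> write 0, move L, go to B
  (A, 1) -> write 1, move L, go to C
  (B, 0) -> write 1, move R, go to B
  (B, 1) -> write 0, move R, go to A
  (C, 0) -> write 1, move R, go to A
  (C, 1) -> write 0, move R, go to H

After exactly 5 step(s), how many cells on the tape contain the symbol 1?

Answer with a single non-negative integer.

Step 1: in state A at pos -2, read 0 -> (A,0)->write 0,move L,goto B. Now: state=B, head=-3, tape[-4..1]=010110 (head:  ^)
Step 2: in state B at pos -3, read 1 -> (B,1)->write 0,move R,goto A. Now: state=A, head=-2, tape[-4..1]=000110 (head:   ^)
Step 3: in state A at pos -2, read 0 -> (A,0)->write 0,move L,goto B. Now: state=B, head=-3, tape[-4..1]=000110 (head:  ^)
Step 4: in state B at pos -3, read 0 -> (B,0)->write 1,move R,goto B. Now: state=B, head=-2, tape[-4..1]=010110 (head:   ^)
Step 5: in state B at pos -2, read 0 -> (B,0)->write 1,move R,goto B. Now: state=B, head=-1, tape[-4..1]=011110 (head:    ^)
Cells containing 1 after step 5: {-3, -2, -1, 0} -> 4 cell(s)

Answer: 4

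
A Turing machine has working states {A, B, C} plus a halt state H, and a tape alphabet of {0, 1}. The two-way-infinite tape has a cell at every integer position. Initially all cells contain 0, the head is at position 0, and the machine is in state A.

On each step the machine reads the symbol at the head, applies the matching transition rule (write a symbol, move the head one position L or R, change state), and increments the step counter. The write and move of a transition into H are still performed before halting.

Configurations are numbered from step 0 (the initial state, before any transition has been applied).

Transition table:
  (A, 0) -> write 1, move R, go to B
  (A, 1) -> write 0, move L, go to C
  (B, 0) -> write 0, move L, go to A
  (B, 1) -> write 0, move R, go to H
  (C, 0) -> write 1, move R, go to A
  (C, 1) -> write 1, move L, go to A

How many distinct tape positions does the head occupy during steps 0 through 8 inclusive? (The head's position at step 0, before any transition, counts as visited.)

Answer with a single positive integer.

Answer: 4

Derivation:
Step 1: in state A at pos 0, read 0 -> (A,0)->write 1,move R,goto B. Now: state=B, head=1, tape[-1..2]=0100 (head:   ^)
Step 2: in state B at pos 1, read 0 -> (B,0)->write 0,move L,goto A. Now: state=A, head=0, tape[-1..2]=0100 (head:  ^)
Step 3: in state A at pos 0, read 1 -> (A,1)->write 0,move L,goto C. Now: state=C, head=-1, tape[-2..2]=00000 (head:  ^)
Step 4: in state C at pos -1, read 0 -> (C,0)->write 1,move R,goto A. Now: state=A, head=0, tape[-2..2]=01000 (head:   ^)
Step 5: in state A at pos 0, read 0 -> (A,0)->write 1,move R,goto B. Now: state=B, head=1, tape[-2..2]=01100 (head:    ^)
Step 6: in state B at pos 1, read 0 -> (B,0)->write 0,move L,goto A. Now: state=A, head=0, tape[-2..2]=01100 (head:   ^)
Step 7: in state A at pos 0, read 1 -> (A,1)->write 0,move L,goto C. Now: state=C, head=-1, tape[-2..2]=01000 (head:  ^)
Step 8: in state C at pos -1, read 1 -> (C,1)->write 1,move L,goto A. Now: state=A, head=-2, tape[-3..2]=001000 (head:  ^)
Head positions at steps 0..8: starting at 0, distinct positions visited = {-2, -1, 0, 1} -> 4 position(s)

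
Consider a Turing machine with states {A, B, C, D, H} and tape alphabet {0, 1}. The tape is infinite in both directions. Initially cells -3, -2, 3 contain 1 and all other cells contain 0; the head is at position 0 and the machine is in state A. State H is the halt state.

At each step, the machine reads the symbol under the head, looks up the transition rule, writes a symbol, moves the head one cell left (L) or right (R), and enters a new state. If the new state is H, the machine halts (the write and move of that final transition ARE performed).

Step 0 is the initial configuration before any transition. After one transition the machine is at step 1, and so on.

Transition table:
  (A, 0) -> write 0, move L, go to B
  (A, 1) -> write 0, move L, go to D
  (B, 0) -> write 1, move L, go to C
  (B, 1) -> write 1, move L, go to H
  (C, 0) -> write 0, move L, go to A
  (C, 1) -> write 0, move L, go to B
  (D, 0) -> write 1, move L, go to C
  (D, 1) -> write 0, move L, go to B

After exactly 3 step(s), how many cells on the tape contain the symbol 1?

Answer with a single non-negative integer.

Step 1: in state A at pos 0, read 0 -> (A,0)->write 0,move L,goto B. Now: state=B, head=-1, tape[-4..4]=011000010 (head:    ^)
Step 2: in state B at pos -1, read 0 -> (B,0)->write 1,move L,goto C. Now: state=C, head=-2, tape[-4..4]=011100010 (head:   ^)
Step 3: in state C at pos -2, read 1 -> (C,1)->write 0,move L,goto B. Now: state=B, head=-3, tape[-4..4]=010100010 (head:  ^)
Cells containing 1 after step 3: {-3, -1, 3} -> 3 cell(s)

Answer: 3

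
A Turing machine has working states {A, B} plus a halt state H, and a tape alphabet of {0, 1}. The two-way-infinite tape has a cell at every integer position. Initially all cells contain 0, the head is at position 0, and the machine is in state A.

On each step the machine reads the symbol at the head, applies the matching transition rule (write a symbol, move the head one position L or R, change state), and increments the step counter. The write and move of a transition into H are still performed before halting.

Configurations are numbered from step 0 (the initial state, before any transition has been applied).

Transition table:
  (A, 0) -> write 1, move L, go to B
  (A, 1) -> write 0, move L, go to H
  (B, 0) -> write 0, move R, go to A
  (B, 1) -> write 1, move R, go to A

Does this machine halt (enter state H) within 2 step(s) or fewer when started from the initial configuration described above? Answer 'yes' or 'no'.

Answer: no

Derivation:
Step 1: in state A at pos 0, read 0 -> (A,0)->write 1,move L,goto B. Now: state=B, head=-1, tape[-2..1]=0010 (head:  ^)
Step 2: in state B at pos -1, read 0 -> (B,0)->write 0,move R,goto A. Now: state=A, head=0, tape[-2..1]=0010 (head:   ^)
After 2 step(s): state = A (not H) -> not halted within 2 -> no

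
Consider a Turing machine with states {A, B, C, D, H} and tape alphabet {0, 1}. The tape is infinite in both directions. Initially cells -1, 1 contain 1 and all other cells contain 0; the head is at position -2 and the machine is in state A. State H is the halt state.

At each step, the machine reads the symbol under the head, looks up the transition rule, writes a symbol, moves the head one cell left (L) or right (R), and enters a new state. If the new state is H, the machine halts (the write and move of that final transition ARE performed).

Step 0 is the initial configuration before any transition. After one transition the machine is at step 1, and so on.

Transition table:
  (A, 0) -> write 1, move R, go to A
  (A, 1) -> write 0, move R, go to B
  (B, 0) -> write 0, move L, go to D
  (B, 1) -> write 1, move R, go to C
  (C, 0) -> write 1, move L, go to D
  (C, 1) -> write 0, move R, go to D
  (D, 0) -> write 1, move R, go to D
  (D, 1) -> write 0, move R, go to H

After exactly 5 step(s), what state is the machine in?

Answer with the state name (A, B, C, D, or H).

Answer: D

Derivation:
Step 1: in state A at pos -2, read 0 -> (A,0)->write 1,move R,goto A. Now: state=A, head=-1, tape[-3..2]=011010 (head:   ^)
Step 2: in state A at pos -1, read 1 -> (A,1)->write 0,move R,goto B. Now: state=B, head=0, tape[-3..2]=010010 (head:    ^)
Step 3: in state B at pos 0, read 0 -> (B,0)->write 0,move L,goto D. Now: state=D, head=-1, tape[-3..2]=010010 (head:   ^)
Step 4: in state D at pos -1, read 0 -> (D,0)->write 1,move R,goto D. Now: state=D, head=0, tape[-3..2]=011010 (head:    ^)
Step 5: in state D at pos 0, read 0 -> (D,0)->write 1,move R,goto D. Now: state=D, head=1, tape[-3..2]=011110 (head:     ^)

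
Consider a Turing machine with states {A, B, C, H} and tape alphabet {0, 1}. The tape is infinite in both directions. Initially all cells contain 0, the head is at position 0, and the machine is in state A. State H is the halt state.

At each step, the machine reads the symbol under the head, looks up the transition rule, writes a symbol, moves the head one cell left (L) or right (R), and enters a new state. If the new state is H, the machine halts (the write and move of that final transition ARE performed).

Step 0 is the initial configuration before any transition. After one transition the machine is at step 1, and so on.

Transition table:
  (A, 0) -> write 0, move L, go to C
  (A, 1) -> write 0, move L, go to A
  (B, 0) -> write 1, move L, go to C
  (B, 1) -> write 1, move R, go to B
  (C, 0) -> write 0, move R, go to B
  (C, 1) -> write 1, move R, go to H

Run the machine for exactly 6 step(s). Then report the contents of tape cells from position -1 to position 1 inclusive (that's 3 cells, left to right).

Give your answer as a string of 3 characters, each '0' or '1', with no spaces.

Answer: 011

Derivation:
Step 1: in state A at pos 0, read 0 -> (A,0)->write 0,move L,goto C. Now: state=C, head=-1, tape[-2..1]=0000 (head:  ^)
Step 2: in state C at pos -1, read 0 -> (C,0)->write 0,move R,goto B. Now: state=B, head=0, tape[-2..1]=0000 (head:   ^)
Step 3: in state B at pos 0, read 0 -> (B,0)->write 1,move L,goto C. Now: state=C, head=-1, tape[-2..1]=0010 (head:  ^)
Step 4: in state C at pos -1, read 0 -> (C,0)->write 0,move R,goto B. Now: state=B, head=0, tape[-2..1]=0010 (head:   ^)
Step 5: in state B at pos 0, read 1 -> (B,1)->write 1,move R,goto B. Now: state=B, head=1, tape[-2..2]=00100 (head:    ^)
Step 6: in state B at pos 1, read 0 -> (B,0)->write 1,move L,goto C. Now: state=C, head=0, tape[-2..2]=00110 (head:   ^)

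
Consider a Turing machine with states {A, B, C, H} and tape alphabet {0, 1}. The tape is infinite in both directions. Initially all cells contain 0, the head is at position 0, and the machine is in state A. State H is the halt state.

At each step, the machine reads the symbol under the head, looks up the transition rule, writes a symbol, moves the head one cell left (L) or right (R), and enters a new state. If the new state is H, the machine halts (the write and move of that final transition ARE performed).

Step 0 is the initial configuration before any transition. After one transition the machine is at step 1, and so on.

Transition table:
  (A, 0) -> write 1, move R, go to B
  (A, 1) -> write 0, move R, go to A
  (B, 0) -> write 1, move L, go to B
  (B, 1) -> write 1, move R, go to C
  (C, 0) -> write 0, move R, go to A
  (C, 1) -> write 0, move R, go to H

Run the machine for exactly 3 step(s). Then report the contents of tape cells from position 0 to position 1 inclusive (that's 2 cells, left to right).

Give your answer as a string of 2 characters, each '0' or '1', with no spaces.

Answer: 11

Derivation:
Step 1: in state A at pos 0, read 0 -> (A,0)->write 1,move R,goto B. Now: state=B, head=1, tape[-1..2]=0100 (head:   ^)
Step 2: in state B at pos 1, read 0 -> (B,0)->write 1,move L,goto B. Now: state=B, head=0, tape[-1..2]=0110 (head:  ^)
Step 3: in state B at pos 0, read 1 -> (B,1)->write 1,move R,goto C. Now: state=C, head=1, tape[-1..2]=0110 (head:   ^)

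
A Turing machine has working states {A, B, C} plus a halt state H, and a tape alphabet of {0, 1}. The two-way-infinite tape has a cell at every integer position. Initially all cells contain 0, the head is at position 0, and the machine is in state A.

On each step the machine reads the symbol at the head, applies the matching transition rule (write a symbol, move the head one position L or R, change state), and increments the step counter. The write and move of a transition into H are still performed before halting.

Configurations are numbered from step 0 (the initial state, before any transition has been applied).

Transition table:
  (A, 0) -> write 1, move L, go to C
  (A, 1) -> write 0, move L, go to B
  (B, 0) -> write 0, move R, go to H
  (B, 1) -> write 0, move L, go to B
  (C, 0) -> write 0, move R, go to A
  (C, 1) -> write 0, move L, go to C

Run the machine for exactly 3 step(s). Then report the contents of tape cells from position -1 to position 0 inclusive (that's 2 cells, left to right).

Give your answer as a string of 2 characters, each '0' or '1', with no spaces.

Step 1: in state A at pos 0, read 0 -> (A,0)->write 1,move L,goto C. Now: state=C, head=-1, tape[-2..1]=0010 (head:  ^)
Step 2: in state C at pos -1, read 0 -> (C,0)->write 0,move R,goto A. Now: state=A, head=0, tape[-2..1]=0010 (head:   ^)
Step 3: in state A at pos 0, read 1 -> (A,1)->write 0,move L,goto B. Now: state=B, head=-1, tape[-2..1]=0000 (head:  ^)

Answer: 00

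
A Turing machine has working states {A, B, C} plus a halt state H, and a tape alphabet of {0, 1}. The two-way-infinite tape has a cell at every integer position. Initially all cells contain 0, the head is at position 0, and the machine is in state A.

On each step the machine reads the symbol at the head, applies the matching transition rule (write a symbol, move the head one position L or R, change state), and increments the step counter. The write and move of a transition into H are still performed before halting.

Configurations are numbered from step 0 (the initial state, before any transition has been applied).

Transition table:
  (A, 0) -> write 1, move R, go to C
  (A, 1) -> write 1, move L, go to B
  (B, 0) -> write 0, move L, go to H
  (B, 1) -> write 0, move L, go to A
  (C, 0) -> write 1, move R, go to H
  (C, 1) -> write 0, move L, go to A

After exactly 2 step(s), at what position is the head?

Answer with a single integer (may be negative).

Step 1: in state A at pos 0, read 0 -> (A,0)->write 1,move R,goto C. Now: state=C, head=1, tape[-1..2]=0100 (head:   ^)
Step 2: in state C at pos 1, read 0 -> (C,0)->write 1,move R,goto H. Now: state=H, head=2, tape[-1..3]=01100 (head:    ^)

Answer: 2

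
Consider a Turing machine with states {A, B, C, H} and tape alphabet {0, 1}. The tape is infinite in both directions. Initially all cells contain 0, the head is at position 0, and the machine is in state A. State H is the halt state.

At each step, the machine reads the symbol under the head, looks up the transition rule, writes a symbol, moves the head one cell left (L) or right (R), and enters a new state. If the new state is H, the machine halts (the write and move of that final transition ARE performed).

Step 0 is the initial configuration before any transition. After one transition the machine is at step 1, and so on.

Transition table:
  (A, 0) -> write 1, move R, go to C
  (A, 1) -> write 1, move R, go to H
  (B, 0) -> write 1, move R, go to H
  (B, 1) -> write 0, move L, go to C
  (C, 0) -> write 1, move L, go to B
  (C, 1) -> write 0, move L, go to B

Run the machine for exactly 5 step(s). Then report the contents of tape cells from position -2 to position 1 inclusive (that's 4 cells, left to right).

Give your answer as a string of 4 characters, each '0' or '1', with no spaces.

Step 1: in state A at pos 0, read 0 -> (A,0)->write 1,move R,goto C. Now: state=C, head=1, tape[-1..2]=0100 (head:   ^)
Step 2: in state C at pos 1, read 0 -> (C,0)->write 1,move L,goto B. Now: state=B, head=0, tape[-1..2]=0110 (head:  ^)
Step 3: in state B at pos 0, read 1 -> (B,1)->write 0,move L,goto C. Now: state=C, head=-1, tape[-2..2]=00010 (head:  ^)
Step 4: in state C at pos -1, read 0 -> (C,0)->write 1,move L,goto B. Now: state=B, head=-2, tape[-3..2]=001010 (head:  ^)
Step 5: in state B at pos -2, read 0 -> (B,0)->write 1,move R,goto H. Now: state=H, head=-1, tape[-3..2]=011010 (head:   ^)

Answer: 1101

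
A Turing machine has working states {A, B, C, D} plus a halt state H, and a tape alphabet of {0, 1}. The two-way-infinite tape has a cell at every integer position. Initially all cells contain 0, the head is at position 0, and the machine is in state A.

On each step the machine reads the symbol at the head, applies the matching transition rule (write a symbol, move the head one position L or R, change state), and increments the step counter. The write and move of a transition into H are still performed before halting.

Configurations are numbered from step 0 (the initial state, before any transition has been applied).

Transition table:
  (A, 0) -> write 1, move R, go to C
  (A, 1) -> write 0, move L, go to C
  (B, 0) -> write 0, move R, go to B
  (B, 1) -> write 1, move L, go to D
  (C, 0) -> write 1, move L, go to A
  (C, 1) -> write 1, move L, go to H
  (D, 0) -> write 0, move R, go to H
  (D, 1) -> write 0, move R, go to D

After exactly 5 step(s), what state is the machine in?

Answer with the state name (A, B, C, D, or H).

Step 1: in state A at pos 0, read 0 -> (A,0)->write 1,move R,goto C. Now: state=C, head=1, tape[-1..2]=0100 (head:   ^)
Step 2: in state C at pos 1, read 0 -> (C,0)->write 1,move L,goto A. Now: state=A, head=0, tape[-1..2]=0110 (head:  ^)
Step 3: in state A at pos 0, read 1 -> (A,1)->write 0,move L,goto C. Now: state=C, head=-1, tape[-2..2]=00010 (head:  ^)
Step 4: in state C at pos -1, read 0 -> (C,0)->write 1,move L,goto A. Now: state=A, head=-2, tape[-3..2]=001010 (head:  ^)
Step 5: in state A at pos -2, read 0 -> (A,0)->write 1,move R,goto C. Now: state=C, head=-1, tape[-3..2]=011010 (head:   ^)

Answer: C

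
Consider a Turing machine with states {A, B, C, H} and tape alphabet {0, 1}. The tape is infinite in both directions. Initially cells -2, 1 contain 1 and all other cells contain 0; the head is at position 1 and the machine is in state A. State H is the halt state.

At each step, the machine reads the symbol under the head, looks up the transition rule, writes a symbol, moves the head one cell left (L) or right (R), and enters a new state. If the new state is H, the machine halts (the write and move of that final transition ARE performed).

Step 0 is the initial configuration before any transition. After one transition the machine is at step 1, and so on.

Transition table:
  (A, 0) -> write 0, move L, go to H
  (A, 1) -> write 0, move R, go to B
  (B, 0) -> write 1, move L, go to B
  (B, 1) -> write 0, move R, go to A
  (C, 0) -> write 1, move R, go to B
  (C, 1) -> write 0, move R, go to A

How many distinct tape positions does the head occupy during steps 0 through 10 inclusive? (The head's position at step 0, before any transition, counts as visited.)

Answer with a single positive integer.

Step 1: in state A at pos 1, read 1 -> (A,1)->write 0,move R,goto B. Now: state=B, head=2, tape[-3..3]=0100000 (head:      ^)
Step 2: in state B at pos 2, read 0 -> (B,0)->write 1,move L,goto B. Now: state=B, head=1, tape[-3..3]=0100010 (head:     ^)
Step 3: in state B at pos 1, read 0 -> (B,0)->write 1,move L,goto B. Now: state=B, head=0, tape[-3..3]=0100110 (head:    ^)
Step 4: in state B at pos 0, read 0 -> (B,0)->write 1,move L,goto B. Now: state=B, head=-1, tape[-3..3]=0101110 (head:   ^)
Step 5: in state B at pos -1, read 0 -> (B,0)->write 1,move L,goto B. Now: state=B, head=-2, tape[-3..3]=0111110 (head:  ^)
Step 6: in state B at pos -2, read 1 -> (B,1)->write 0,move R,goto A. Now: state=A, head=-1, tape[-3..3]=0011110 (head:   ^)
Step 7: in state A at pos -1, read 1 -> (A,1)->write 0,move R,goto B. Now: state=B, head=0, tape[-3..3]=0001110 (head:    ^)
Step 8: in state B at pos 0, read 1 -> (B,1)->write 0,move R,goto A. Now: state=A, head=1, tape[-3..3]=0000110 (head:     ^)
Step 9: in state A at pos 1, read 1 -> (A,1)->write 0,move R,goto B. Now: state=B, head=2, tape[-3..3]=0000010 (head:      ^)
Step 10: in state B at pos 2, read 1 -> (B,1)->write 0,move R,goto A. Now: state=A, head=3, tape[-3..4]=00000000 (head:       ^)
Head positions at steps 0..10: starting at 1, distinct positions visited = {-2, -1, 0, 1, 2, 3} -> 6 position(s)

Answer: 6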